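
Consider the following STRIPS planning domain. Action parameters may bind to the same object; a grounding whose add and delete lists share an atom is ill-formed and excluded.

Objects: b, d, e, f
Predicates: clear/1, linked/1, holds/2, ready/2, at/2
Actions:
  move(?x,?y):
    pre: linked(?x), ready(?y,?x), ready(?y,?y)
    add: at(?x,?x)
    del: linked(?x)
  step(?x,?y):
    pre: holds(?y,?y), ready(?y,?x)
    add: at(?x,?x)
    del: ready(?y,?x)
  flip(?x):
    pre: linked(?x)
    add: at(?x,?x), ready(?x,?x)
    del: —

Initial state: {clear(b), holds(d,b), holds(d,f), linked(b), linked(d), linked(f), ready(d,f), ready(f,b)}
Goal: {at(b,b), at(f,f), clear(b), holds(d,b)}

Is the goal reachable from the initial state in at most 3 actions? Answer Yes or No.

Yes

1. flip(b)  →  {at(b,b), clear(b), holds(d,b), holds(d,f), linked(b), linked(d), linked(f), ready(b,b), ready(d,f), ready(f,b)}
2. flip(f)  →  {at(b,b), at(f,f), clear(b), holds(d,b), holds(d,f), linked(b), linked(d), linked(f), ready(b,b), ready(d,f), ready(f,b), ready(f,f)}
optimal plan length = 2; 2 ≤ 3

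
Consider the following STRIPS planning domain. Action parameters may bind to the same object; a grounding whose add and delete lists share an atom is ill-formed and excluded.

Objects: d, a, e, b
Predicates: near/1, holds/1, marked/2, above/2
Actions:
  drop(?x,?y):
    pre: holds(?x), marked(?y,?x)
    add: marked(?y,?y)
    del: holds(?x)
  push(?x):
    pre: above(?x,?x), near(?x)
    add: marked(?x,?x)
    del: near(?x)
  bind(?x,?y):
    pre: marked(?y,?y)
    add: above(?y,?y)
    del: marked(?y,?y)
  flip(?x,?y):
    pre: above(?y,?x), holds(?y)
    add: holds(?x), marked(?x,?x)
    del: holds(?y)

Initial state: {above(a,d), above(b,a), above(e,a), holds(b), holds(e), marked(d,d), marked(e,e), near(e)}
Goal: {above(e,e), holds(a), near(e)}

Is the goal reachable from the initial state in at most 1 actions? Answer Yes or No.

No

1. bind(d,e)  →  {above(a,d), above(b,a), above(e,a), above(e,e), holds(b), holds(e), marked(d,d), near(e)}
2. flip(a,e)  →  {above(a,d), above(b,a), above(e,a), above(e,e), holds(a), holds(b), marked(a,a), marked(d,d), near(e)}
optimal plan length = 2; 2 > 1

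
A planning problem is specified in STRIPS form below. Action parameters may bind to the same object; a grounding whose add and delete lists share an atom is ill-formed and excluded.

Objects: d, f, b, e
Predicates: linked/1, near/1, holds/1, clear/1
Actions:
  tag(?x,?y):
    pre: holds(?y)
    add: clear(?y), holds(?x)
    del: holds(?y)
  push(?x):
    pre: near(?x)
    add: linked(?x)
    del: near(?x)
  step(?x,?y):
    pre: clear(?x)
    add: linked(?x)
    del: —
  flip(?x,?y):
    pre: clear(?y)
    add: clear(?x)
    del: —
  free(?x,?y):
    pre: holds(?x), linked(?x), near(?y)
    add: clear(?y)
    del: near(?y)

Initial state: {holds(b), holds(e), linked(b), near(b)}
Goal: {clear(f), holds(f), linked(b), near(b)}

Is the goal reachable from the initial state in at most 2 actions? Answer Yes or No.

1. tag(f,b)  →  {clear(b), holds(e), holds(f), linked(b), near(b)}
2. flip(f,b)  →  {clear(b), clear(f), holds(e), holds(f), linked(b), near(b)}
optimal plan length = 2; 2 ≤ 2

Yes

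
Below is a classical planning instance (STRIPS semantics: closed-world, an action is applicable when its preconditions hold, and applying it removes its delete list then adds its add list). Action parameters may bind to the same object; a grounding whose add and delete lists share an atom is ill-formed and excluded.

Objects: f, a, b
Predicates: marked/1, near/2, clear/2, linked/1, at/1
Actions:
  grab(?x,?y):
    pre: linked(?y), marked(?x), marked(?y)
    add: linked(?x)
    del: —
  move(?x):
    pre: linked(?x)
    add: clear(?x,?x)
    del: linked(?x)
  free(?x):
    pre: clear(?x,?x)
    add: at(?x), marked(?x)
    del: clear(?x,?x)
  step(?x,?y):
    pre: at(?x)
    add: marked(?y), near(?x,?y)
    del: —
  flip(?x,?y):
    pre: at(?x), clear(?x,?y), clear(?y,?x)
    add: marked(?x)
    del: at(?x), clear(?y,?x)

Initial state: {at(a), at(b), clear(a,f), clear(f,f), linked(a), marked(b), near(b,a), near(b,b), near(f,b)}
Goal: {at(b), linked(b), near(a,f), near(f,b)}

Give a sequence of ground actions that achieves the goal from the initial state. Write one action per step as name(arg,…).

step(a,f); step(a,a); grab(b,a)

1. step(a,f)  →  {at(a), at(b), clear(a,f), clear(f,f), linked(a), marked(b), marked(f), near(a,f), near(b,a), near(b,b), near(f,b)}
2. step(a,a)  →  {at(a), at(b), clear(a,f), clear(f,f), linked(a), marked(a), marked(b), marked(f), near(a,a), near(a,f), near(b,a), near(b,b), near(f,b)}
3. grab(b,a)  →  {at(a), at(b), clear(a,f), clear(f,f), linked(a), linked(b), marked(a), marked(b), marked(f), near(a,a), near(a,f), near(b,a), near(b,b), near(f,b)}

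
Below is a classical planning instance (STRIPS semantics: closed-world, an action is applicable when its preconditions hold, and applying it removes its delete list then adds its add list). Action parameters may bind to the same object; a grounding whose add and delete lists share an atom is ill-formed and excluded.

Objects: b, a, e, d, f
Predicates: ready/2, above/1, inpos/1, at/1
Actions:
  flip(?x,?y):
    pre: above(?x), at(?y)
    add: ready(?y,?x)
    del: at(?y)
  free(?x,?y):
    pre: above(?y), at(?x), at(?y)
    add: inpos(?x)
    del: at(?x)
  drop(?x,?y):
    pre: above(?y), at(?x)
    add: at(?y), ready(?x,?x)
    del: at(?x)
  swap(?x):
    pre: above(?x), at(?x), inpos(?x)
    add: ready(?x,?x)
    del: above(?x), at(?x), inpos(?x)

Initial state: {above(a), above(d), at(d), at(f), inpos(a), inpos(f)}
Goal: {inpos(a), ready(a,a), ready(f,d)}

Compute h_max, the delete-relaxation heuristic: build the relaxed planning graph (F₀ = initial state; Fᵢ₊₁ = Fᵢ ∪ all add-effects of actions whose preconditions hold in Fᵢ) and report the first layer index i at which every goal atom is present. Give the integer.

2

F0 = init (6 atoms)
F1 = F0 ∪ {at(a), inpos(d), ready(d,a), ready(d,d), ready(f,a), ready(f,d), ready(f,f)}  (13 atoms)
F2 = F1 ∪ {ready(a,a), ready(a,d)}  (15 atoms)
goal ⊆ F2  ⇒  h_max = 2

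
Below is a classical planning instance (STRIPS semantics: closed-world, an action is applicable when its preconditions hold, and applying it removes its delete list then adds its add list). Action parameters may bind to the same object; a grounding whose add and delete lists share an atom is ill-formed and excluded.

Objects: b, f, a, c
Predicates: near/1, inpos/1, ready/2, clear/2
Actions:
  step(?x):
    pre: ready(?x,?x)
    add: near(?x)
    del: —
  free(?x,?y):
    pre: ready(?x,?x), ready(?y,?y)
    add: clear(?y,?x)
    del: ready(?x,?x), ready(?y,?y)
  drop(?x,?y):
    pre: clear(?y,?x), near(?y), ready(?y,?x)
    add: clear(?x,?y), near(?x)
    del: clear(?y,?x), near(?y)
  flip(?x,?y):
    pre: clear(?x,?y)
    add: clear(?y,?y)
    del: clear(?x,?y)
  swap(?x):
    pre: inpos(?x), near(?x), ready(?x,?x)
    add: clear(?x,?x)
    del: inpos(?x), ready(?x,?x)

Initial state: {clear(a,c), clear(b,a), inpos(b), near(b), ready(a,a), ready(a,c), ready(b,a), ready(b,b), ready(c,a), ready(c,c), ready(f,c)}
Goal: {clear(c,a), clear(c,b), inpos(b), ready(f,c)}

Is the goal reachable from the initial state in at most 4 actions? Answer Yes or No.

Yes

1. step(a)  →  {clear(a,c), clear(b,a), inpos(b), near(a), near(b), ready(a,a), ready(a,c), ready(b,a), ready(b,b), ready(c,a), ready(c,c), ready(f,c)}
2. free(b,c)  →  {clear(a,c), clear(b,a), clear(c,b), inpos(b), near(a), near(b), ready(a,a), ready(a,c), ready(b,a), ready(c,a), ready(f,c)}
3. drop(c,a)  →  {clear(b,a), clear(c,a), clear(c,b), inpos(b), near(b), near(c), ready(a,a), ready(a,c), ready(b,a), ready(c,a), ready(f,c)}
optimal plan length = 3; 3 ≤ 4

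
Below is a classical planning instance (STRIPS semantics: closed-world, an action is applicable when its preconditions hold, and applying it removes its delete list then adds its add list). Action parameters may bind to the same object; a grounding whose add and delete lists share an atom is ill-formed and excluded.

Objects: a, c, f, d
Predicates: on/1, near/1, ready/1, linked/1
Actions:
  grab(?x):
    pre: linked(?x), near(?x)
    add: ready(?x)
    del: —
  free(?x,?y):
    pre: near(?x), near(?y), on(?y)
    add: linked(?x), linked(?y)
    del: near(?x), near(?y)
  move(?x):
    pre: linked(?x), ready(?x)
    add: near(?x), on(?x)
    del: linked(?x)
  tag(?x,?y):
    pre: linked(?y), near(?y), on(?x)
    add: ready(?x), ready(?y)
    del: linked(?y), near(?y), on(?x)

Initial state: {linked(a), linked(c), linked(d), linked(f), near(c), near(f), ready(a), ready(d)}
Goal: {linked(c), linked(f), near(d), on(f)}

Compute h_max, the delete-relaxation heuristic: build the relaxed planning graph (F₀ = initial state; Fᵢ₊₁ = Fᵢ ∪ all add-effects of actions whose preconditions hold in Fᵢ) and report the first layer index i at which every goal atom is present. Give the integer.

F0 = init (8 atoms)
F1 = F0 ∪ {near(a), near(d), on(a), on(d), ready(c), ready(f)}  (14 atoms)
F2 = F1 ∪ {on(c), on(f)}  (16 atoms)
goal ⊆ F2  ⇒  h_max = 2

2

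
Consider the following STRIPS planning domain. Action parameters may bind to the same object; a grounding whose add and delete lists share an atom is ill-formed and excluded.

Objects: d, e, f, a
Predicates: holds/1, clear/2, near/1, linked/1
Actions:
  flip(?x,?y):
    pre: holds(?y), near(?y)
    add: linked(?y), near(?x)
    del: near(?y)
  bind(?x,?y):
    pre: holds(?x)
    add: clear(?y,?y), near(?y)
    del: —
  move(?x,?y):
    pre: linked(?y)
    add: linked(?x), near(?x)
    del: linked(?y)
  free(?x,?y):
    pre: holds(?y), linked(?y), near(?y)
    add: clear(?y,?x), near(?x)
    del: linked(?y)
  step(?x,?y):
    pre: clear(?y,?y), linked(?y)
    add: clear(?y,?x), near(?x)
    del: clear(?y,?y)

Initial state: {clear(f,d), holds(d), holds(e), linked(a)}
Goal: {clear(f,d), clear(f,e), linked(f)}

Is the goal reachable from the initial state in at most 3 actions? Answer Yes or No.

Yes

1. bind(d,f)  →  {clear(f,d), clear(f,f), holds(d), holds(e), linked(a), near(f)}
2. move(f,a)  →  {clear(f,d), clear(f,f), holds(d), holds(e), linked(f), near(f)}
3. step(e,f)  →  {clear(f,d), clear(f,e), holds(d), holds(e), linked(f), near(e), near(f)}
optimal plan length = 3; 3 ≤ 3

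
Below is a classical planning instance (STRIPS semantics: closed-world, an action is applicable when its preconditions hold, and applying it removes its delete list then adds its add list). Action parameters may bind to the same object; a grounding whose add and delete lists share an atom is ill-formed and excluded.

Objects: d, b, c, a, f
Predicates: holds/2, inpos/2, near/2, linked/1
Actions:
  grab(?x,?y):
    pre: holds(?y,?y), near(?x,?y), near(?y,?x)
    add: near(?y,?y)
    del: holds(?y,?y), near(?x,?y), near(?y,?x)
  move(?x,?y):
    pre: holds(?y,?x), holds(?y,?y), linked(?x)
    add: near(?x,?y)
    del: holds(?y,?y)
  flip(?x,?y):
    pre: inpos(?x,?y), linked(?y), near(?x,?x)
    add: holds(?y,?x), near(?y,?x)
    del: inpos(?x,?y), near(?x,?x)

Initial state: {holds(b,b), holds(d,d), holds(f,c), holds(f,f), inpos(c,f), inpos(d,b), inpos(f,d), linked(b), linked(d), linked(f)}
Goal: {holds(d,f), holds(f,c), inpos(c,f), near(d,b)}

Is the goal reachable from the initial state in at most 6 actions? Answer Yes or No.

Yes

1. move(d,d)  →  {holds(b,b), holds(f,c), holds(f,f), inpos(c,f), inpos(d,b), inpos(f,d), linked(b), linked(d), linked(f), near(d,d)}
2. move(f,f)  →  {holds(b,b), holds(f,c), inpos(c,f), inpos(d,b), inpos(f,d), linked(b), linked(d), linked(f), near(d,d), near(f,f)}
3. flip(d,b)  →  {holds(b,b), holds(b,d), holds(f,c), inpos(c,f), inpos(f,d), linked(b), linked(d), linked(f), near(b,d), near(f,f)}
4. move(d,b)  →  {holds(b,d), holds(f,c), inpos(c,f), inpos(f,d), linked(b), linked(d), linked(f), near(b,d), near(d,b), near(f,f)}
5. flip(f,d)  →  {holds(b,d), holds(d,f), holds(f,c), inpos(c,f), linked(b), linked(d), linked(f), near(b,d), near(d,b), near(d,f)}
optimal plan length = 5; 5 ≤ 6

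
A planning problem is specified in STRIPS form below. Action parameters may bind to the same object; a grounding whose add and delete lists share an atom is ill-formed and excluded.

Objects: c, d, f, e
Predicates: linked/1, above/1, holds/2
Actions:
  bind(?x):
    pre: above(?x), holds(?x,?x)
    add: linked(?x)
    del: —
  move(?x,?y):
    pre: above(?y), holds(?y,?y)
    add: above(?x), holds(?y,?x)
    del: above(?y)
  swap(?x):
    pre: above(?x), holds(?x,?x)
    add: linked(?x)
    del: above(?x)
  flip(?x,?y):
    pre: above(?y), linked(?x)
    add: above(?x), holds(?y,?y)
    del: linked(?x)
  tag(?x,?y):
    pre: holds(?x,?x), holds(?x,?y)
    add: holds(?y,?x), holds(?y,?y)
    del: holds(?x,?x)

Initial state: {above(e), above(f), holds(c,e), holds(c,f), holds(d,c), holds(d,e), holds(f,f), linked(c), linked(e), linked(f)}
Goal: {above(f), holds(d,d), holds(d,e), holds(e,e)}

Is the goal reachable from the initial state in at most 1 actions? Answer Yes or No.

No

1. move(d,f)  →  {above(d), above(e), holds(c,e), holds(c,f), holds(d,c), holds(d,e), holds(f,d), holds(f,f), linked(c), linked(e), linked(f)}
2. flip(c,d)  →  {above(c), above(d), above(e), holds(c,e), holds(c,f), holds(d,c), holds(d,d), holds(d,e), holds(f,d), holds(f,f), linked(e), linked(f)}
3. flip(f,e)  →  {above(c), above(d), above(e), above(f), holds(c,e), holds(c,f), holds(d,c), holds(d,d), holds(d,e), holds(e,e), holds(f,d), holds(f,f), linked(e)}
optimal plan length = 3; 3 > 1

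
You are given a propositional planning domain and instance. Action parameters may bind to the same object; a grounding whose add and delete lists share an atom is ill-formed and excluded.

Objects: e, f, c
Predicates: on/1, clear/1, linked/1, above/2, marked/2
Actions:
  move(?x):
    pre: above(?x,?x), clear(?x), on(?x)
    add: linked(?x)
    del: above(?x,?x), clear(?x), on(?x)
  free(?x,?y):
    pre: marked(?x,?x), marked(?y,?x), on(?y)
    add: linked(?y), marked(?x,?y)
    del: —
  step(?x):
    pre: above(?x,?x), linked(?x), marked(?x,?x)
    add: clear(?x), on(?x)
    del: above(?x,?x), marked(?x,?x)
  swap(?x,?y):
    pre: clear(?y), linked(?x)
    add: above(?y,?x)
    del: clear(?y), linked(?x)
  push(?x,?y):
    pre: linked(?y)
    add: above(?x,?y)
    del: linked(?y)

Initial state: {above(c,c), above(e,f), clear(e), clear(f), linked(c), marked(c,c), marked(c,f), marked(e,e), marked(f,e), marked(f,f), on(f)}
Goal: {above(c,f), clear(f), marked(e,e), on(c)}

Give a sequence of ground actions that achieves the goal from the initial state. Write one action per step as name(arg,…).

free(e,f); step(c); swap(f,c)

1. free(e,f)  →  {above(c,c), above(e,f), clear(e), clear(f), linked(c), linked(f), marked(c,c), marked(c,f), marked(e,e), marked(e,f), marked(f,e), marked(f,f), on(f)}
2. step(c)  →  {above(e,f), clear(c), clear(e), clear(f), linked(c), linked(f), marked(c,f), marked(e,e), marked(e,f), marked(f,e), marked(f,f), on(c), on(f)}
3. swap(f,c)  →  {above(c,f), above(e,f), clear(e), clear(f), linked(c), marked(c,f), marked(e,e), marked(e,f), marked(f,e), marked(f,f), on(c), on(f)}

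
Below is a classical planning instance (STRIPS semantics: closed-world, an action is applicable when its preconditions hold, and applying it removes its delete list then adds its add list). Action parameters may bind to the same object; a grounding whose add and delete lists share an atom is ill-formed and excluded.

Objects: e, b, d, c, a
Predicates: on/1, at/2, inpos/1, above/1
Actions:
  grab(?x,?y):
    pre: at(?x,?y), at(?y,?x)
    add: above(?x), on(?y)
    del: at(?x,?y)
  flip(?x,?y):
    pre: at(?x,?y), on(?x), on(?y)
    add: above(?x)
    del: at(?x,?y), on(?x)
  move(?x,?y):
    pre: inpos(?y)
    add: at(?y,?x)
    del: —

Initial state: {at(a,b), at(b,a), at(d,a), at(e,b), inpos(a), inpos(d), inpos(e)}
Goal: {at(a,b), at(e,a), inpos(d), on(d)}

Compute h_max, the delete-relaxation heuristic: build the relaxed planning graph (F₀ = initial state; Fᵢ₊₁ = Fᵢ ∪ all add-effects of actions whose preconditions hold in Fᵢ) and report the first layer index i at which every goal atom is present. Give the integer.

F0 = init (7 atoms)
F1 = F0 ∪ {above(a), above(b), at(a,a), at(a,c), at(a,d), at(a,e), at(d,b), at(d,c), at(d,d), at(d,e), at(e,a), at(e,c), at(e,d), at(e,e), on(a), on(b)}  (23 atoms)
F2 = F1 ∪ {above(d), above(e), on(d), on(e)}  (27 atoms)
goal ⊆ F2  ⇒  h_max = 2

2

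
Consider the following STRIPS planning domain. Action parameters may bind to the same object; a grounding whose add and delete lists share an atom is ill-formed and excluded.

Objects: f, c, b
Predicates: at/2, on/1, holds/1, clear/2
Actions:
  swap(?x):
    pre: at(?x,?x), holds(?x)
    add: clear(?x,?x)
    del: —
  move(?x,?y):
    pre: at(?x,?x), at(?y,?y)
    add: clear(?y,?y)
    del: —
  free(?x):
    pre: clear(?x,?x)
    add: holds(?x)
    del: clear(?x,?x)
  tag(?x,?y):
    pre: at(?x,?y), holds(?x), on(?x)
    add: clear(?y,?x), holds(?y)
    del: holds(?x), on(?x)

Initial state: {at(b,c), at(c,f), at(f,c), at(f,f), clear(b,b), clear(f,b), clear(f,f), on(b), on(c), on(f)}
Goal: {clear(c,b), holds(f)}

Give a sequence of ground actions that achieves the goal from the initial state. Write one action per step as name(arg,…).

free(f); free(b); tag(b,c)

1. free(f)  →  {at(b,c), at(c,f), at(f,c), at(f,f), clear(b,b), clear(f,b), holds(f), on(b), on(c), on(f)}
2. free(b)  →  {at(b,c), at(c,f), at(f,c), at(f,f), clear(f,b), holds(b), holds(f), on(b), on(c), on(f)}
3. tag(b,c)  →  {at(b,c), at(c,f), at(f,c), at(f,f), clear(c,b), clear(f,b), holds(c), holds(f), on(c), on(f)}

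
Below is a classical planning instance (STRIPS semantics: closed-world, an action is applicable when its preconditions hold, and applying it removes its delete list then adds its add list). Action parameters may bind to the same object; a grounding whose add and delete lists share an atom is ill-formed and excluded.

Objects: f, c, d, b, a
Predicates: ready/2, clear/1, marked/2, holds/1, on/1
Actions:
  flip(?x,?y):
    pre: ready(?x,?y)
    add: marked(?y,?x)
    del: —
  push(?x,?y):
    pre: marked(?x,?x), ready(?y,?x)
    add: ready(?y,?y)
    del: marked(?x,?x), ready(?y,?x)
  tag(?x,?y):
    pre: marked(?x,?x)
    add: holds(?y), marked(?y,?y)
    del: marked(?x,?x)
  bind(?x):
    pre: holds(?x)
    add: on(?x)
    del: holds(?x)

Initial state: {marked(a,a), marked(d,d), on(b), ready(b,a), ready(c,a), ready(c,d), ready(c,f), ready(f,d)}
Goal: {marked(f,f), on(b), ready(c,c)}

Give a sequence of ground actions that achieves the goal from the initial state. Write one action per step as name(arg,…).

1. push(d,c)  →  {marked(a,a), on(b), ready(b,a), ready(c,a), ready(c,c), ready(c,f), ready(f,d)}
2. tag(a,f)  →  {holds(f), marked(f,f), on(b), ready(b,a), ready(c,a), ready(c,c), ready(c,f), ready(f,d)}

push(d,c); tag(a,f)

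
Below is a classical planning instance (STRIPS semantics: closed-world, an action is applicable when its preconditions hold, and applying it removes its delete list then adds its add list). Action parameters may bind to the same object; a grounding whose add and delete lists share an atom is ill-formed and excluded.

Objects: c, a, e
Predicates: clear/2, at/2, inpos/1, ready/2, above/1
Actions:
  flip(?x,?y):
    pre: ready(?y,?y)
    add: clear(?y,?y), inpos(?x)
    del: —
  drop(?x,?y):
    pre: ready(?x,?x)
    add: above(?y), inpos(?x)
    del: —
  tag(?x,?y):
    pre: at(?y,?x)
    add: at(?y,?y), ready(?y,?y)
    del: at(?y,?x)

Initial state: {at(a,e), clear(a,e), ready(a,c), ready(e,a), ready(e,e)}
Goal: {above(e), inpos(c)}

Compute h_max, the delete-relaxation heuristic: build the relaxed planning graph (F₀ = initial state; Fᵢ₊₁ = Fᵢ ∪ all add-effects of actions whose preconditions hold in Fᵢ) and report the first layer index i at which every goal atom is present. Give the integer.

1

F0 = init (5 atoms)
F1 = F0 ∪ {above(a), above(c), above(e), at(a,a), clear(e,e), inpos(a), inpos(c), inpos(e), ready(a,a)}  (14 atoms)
goal ⊆ F1  ⇒  h_max = 1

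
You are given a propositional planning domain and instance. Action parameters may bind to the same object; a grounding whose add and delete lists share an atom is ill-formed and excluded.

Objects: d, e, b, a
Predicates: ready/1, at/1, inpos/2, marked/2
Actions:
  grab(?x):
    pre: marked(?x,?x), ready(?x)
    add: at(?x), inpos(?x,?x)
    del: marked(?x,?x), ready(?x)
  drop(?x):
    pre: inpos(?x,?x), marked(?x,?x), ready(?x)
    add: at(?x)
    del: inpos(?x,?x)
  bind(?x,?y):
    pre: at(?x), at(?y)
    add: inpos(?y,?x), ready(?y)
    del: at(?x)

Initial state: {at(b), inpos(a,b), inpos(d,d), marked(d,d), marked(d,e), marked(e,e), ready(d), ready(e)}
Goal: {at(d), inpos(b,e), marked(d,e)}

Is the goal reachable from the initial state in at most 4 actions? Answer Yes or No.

Yes

1. grab(d)  →  {at(b), at(d), inpos(a,b), inpos(d,d), marked(d,e), marked(e,e), ready(e)}
2. grab(e)  →  {at(b), at(d), at(e), inpos(a,b), inpos(d,d), inpos(e,e), marked(d,e)}
3. bind(e,b)  →  {at(b), at(d), inpos(a,b), inpos(b,e), inpos(d,d), inpos(e,e), marked(d,e), ready(b)}
optimal plan length = 3; 3 ≤ 4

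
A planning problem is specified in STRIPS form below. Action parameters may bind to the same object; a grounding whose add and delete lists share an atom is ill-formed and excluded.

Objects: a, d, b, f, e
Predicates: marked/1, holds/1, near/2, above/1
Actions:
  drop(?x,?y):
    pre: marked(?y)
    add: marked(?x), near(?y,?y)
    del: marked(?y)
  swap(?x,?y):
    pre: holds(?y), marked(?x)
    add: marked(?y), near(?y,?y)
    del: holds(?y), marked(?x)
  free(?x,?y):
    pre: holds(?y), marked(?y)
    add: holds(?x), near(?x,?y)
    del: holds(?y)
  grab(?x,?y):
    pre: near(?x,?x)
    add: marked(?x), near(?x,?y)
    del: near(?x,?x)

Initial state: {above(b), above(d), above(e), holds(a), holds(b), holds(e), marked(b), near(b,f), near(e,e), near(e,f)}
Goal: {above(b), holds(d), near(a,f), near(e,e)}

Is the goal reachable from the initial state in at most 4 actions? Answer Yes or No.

1. free(d,b)  →  {above(b), above(d), above(e), holds(a), holds(d), holds(e), marked(b), near(b,f), near(d,b), near(e,e), near(e,f)}
2. swap(b,a)  →  {above(b), above(d), above(e), holds(d), holds(e), marked(a), near(a,a), near(b,f), near(d,b), near(e,e), near(e,f)}
3. grab(a,f)  →  {above(b), above(d), above(e), holds(d), holds(e), marked(a), near(a,f), near(b,f), near(d,b), near(e,e), near(e,f)}
optimal plan length = 3; 3 ≤ 4

Yes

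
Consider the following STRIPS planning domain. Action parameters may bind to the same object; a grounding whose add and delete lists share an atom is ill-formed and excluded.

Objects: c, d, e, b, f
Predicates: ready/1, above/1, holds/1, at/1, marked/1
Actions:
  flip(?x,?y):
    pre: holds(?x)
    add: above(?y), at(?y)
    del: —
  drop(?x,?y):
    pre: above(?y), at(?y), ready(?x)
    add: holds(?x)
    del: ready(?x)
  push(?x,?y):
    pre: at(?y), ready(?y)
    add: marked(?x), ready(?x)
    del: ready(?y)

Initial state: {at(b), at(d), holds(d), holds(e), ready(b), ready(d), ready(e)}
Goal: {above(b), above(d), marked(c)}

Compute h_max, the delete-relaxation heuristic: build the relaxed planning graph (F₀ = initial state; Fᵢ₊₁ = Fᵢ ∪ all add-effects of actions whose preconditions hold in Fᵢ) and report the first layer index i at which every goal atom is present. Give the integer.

F0 = init (7 atoms)
F1 = F0 ∪ {above(b), above(c), above(d), above(e), above(f), at(c), at(e), at(f), marked(b), marked(c), marked(d), marked(e), marked(f), ready(c), ready(f)}  (22 atoms)
goal ⊆ F1  ⇒  h_max = 1

1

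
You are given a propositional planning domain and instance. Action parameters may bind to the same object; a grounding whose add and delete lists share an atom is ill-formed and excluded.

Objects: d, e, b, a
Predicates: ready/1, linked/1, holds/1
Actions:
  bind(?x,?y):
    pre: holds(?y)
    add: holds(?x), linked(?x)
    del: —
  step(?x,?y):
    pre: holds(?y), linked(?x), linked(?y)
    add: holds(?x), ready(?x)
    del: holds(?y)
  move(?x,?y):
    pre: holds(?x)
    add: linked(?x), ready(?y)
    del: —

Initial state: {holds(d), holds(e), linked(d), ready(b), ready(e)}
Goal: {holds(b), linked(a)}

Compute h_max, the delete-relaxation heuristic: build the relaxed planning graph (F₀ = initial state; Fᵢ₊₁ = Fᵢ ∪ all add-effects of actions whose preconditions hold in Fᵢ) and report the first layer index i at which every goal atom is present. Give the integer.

F0 = init (5 atoms)
F1 = F0 ∪ {holds(a), holds(b), linked(a), linked(b), linked(e), ready(a), ready(d)}  (12 atoms)
goal ⊆ F1  ⇒  h_max = 1

1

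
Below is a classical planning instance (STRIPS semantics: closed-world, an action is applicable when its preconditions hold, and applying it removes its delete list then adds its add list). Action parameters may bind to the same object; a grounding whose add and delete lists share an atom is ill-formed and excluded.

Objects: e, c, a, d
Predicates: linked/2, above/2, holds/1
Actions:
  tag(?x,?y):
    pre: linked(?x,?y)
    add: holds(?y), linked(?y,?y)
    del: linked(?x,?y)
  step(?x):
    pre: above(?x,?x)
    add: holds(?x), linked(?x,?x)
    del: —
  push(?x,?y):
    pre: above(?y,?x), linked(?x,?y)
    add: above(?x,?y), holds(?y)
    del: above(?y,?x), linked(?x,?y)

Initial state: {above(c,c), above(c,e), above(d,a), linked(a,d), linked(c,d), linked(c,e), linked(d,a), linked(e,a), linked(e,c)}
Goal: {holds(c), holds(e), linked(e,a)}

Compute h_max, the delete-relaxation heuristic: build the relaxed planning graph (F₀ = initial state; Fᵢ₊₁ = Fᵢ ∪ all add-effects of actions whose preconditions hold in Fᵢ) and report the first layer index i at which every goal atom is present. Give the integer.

F0 = init (9 atoms)
F1 = F0 ∪ {above(a,d), above(e,c), holds(a), holds(c), holds(d), holds(e), linked(a,a), linked(c,c), linked(d,d), linked(e,e)}  (19 atoms)
goal ⊆ F1  ⇒  h_max = 1

1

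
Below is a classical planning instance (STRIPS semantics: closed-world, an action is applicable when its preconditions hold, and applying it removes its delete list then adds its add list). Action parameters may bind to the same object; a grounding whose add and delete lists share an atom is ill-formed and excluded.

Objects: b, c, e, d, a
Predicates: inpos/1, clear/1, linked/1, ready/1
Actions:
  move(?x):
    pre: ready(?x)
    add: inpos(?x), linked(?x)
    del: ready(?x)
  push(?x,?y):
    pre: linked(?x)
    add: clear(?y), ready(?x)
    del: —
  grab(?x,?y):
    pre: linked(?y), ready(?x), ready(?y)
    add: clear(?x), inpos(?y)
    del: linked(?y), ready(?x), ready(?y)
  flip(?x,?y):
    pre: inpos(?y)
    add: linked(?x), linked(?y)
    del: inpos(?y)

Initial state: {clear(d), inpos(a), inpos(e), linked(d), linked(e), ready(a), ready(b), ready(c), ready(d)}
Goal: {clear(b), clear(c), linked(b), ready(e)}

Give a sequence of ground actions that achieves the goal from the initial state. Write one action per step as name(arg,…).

1. move(b)  →  {clear(d), inpos(a), inpos(b), inpos(e), linked(b), linked(d), linked(e), ready(a), ready(c), ready(d)}
2. push(b,b)  →  {clear(b), clear(d), inpos(a), inpos(b), inpos(e), linked(b), linked(d), linked(e), ready(a), ready(b), ready(c), ready(d)}
3. push(e,c)  →  {clear(b), clear(c), clear(d), inpos(a), inpos(b), inpos(e), linked(b), linked(d), linked(e), ready(a), ready(b), ready(c), ready(d), ready(e)}

move(b); push(b,b); push(e,c)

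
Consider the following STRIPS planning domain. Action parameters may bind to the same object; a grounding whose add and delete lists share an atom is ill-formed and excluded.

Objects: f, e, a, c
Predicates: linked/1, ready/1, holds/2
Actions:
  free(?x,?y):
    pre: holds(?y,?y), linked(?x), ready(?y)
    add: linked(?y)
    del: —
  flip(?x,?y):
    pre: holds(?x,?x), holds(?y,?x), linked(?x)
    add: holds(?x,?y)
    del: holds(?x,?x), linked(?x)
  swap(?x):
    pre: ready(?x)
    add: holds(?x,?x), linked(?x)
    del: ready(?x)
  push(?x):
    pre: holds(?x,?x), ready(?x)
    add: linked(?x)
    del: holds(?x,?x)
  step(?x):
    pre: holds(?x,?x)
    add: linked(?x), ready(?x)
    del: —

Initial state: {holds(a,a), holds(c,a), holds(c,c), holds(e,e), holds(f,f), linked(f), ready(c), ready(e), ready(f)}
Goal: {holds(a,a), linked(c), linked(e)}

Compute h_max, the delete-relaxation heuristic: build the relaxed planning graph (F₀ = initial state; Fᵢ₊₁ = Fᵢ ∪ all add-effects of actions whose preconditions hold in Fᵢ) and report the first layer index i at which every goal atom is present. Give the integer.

F0 = init (9 atoms)
F1 = F0 ∪ {linked(a), linked(c), linked(e), ready(a)}  (13 atoms)
goal ⊆ F1  ⇒  h_max = 1

1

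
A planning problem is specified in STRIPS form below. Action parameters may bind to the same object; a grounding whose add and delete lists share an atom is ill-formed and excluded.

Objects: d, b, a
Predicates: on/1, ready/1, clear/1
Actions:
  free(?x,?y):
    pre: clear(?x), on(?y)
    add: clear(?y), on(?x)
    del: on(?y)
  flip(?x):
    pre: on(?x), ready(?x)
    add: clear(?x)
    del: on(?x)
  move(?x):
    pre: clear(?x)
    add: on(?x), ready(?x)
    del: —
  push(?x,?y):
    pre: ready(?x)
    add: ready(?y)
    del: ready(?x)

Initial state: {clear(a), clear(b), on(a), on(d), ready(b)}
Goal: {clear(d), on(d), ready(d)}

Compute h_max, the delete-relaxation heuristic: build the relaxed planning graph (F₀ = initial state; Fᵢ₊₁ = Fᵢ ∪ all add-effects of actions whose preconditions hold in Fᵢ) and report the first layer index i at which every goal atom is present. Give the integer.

F0 = init (5 atoms)
F1 = F0 ∪ {clear(d), on(b), ready(a), ready(d)}  (9 atoms)
goal ⊆ F1  ⇒  h_max = 1

1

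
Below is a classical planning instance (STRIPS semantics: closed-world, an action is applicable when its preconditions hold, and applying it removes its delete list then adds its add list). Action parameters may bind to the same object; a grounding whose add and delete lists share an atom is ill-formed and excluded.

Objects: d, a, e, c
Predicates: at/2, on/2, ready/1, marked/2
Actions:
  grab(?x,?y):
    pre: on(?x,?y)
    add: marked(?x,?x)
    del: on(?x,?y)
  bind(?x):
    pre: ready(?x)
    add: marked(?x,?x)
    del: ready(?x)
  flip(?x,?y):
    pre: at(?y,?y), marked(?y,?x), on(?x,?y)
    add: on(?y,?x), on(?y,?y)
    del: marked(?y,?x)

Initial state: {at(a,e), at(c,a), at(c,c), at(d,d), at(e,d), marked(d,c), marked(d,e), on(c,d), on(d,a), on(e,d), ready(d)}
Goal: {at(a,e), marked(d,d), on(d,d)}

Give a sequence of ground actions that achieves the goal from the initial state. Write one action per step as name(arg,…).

grab(d,a); flip(e,d)

1. grab(d,a)  →  {at(a,e), at(c,a), at(c,c), at(d,d), at(e,d), marked(d,c), marked(d,d), marked(d,e), on(c,d), on(e,d), ready(d)}
2. flip(e,d)  →  {at(a,e), at(c,a), at(c,c), at(d,d), at(e,d), marked(d,c), marked(d,d), on(c,d), on(d,d), on(d,e), on(e,d), ready(d)}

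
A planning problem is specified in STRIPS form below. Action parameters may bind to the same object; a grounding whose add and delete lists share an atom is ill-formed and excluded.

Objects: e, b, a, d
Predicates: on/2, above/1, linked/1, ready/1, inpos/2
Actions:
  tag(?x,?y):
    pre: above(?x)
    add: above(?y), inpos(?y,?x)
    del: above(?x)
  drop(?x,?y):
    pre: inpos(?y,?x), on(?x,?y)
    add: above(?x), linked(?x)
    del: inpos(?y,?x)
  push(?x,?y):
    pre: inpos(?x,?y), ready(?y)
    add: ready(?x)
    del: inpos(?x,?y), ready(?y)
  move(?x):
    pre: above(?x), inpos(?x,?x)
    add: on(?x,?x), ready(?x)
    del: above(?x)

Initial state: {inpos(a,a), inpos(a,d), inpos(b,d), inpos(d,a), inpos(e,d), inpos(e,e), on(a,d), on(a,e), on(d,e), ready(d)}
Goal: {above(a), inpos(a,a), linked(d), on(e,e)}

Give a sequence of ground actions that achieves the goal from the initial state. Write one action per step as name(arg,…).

drop(a,d); drop(d,e); tag(d,e); move(e)

1. drop(a,d)  →  {above(a), inpos(a,a), inpos(a,d), inpos(b,d), inpos(e,d), inpos(e,e), linked(a), on(a,d), on(a,e), on(d,e), ready(d)}
2. drop(d,e)  →  {above(a), above(d), inpos(a,a), inpos(a,d), inpos(b,d), inpos(e,e), linked(a), linked(d), on(a,d), on(a,e), on(d,e), ready(d)}
3. tag(d,e)  →  {above(a), above(e), inpos(a,a), inpos(a,d), inpos(b,d), inpos(e,d), inpos(e,e), linked(a), linked(d), on(a,d), on(a,e), on(d,e), ready(d)}
4. move(e)  →  {above(a), inpos(a,a), inpos(a,d), inpos(b,d), inpos(e,d), inpos(e,e), linked(a), linked(d), on(a,d), on(a,e), on(d,e), on(e,e), ready(d), ready(e)}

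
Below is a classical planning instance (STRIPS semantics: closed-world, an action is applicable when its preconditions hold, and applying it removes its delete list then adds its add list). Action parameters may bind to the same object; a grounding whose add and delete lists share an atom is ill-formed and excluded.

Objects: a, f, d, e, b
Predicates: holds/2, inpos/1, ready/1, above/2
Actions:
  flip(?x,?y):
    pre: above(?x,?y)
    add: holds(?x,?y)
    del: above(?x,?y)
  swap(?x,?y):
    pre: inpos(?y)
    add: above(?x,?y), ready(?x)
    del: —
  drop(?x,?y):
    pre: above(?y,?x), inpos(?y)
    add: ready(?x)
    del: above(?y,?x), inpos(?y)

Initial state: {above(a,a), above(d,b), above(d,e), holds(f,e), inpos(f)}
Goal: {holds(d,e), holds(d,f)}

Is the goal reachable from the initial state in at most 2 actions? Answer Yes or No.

1. flip(d,e)  →  {above(a,a), above(d,b), holds(d,e), holds(f,e), inpos(f)}
2. swap(d,f)  →  {above(a,a), above(d,b), above(d,f), holds(d,e), holds(f,e), inpos(f), ready(d)}
3. flip(d,f)  →  {above(a,a), above(d,b), holds(d,e), holds(d,f), holds(f,e), inpos(f), ready(d)}
optimal plan length = 3; 3 > 2

No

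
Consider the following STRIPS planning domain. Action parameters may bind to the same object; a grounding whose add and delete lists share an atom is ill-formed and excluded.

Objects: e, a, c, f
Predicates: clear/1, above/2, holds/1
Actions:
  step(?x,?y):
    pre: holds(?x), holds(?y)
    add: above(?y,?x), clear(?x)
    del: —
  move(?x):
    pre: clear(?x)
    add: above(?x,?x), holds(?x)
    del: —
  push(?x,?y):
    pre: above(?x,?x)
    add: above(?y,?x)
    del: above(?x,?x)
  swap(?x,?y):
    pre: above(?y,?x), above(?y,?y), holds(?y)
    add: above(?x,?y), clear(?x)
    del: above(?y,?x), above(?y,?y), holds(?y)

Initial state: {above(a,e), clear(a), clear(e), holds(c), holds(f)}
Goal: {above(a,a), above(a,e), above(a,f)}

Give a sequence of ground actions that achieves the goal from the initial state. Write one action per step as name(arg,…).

move(a); step(f,a)

1. move(a)  →  {above(a,a), above(a,e), clear(a), clear(e), holds(a), holds(c), holds(f)}
2. step(f,a)  →  {above(a,a), above(a,e), above(a,f), clear(a), clear(e), clear(f), holds(a), holds(c), holds(f)}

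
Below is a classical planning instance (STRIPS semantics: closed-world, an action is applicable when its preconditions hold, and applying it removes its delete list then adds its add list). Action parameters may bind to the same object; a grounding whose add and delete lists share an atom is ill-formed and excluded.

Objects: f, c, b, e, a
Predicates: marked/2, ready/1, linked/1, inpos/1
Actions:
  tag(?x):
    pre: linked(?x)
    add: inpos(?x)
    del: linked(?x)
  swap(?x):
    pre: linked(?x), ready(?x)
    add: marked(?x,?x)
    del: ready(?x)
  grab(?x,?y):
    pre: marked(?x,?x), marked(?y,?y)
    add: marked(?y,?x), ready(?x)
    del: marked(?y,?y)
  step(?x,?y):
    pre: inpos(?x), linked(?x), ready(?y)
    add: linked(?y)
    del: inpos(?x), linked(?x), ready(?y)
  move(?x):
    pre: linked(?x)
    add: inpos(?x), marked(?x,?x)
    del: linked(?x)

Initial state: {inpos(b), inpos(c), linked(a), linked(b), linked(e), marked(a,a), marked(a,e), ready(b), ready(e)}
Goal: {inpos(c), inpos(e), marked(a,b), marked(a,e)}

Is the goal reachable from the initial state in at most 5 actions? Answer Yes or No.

1. tag(e)  →  {inpos(b), inpos(c), inpos(e), linked(a), linked(b), marked(a,a), marked(a,e), ready(b), ready(e)}
2. swap(b)  →  {inpos(b), inpos(c), inpos(e), linked(a), linked(b), marked(a,a), marked(a,e), marked(b,b), ready(e)}
3. grab(b,a)  →  {inpos(b), inpos(c), inpos(e), linked(a), linked(b), marked(a,b), marked(a,e), marked(b,b), ready(b), ready(e)}
optimal plan length = 3; 3 ≤ 5

Yes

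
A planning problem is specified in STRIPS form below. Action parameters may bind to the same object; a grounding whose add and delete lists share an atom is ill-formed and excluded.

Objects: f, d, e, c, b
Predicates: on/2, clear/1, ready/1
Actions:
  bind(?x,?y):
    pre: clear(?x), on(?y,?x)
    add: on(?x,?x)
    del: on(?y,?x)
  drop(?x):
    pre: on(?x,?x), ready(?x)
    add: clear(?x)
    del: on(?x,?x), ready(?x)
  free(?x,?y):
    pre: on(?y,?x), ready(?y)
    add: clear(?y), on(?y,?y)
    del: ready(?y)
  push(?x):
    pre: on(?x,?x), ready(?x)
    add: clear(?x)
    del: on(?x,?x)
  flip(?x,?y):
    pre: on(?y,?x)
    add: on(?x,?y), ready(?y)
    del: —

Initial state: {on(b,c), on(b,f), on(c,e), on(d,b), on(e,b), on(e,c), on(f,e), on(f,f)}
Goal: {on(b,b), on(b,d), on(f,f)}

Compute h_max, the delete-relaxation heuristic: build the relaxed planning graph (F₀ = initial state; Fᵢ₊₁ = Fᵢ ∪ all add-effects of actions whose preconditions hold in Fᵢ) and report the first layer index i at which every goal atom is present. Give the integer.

F0 = init (8 atoms)
F1 = F0 ∪ {on(b,d), on(b,e), on(c,b), on(e,f), on(f,b), ready(b), ready(c), ready(d), ready(e), ready(f)}  (18 atoms)
F2 = F1 ∪ {clear(b), clear(c), clear(d), clear(e), clear(f), on(b,b), on(c,c), on(d,d), on(e,e)}  (27 atoms)
goal ⊆ F2  ⇒  h_max = 2

2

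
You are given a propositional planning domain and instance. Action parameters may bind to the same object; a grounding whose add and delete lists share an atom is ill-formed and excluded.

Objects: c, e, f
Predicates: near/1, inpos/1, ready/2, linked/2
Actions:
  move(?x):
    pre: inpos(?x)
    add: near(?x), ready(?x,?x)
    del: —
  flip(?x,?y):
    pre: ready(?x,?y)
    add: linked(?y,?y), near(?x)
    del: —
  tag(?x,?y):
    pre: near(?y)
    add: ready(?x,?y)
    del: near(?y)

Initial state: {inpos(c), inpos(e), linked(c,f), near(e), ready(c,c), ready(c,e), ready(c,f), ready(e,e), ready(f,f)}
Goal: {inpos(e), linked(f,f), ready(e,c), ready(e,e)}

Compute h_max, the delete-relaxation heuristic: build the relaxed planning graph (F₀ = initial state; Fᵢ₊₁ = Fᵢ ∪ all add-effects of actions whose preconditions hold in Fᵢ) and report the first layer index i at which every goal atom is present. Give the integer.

2

F0 = init (9 atoms)
F1 = F0 ∪ {linked(c,c), linked(e,e), linked(f,f), near(c), near(f), ready(f,e)}  (15 atoms)
F2 = F1 ∪ {ready(e,c), ready(e,f), ready(f,c)}  (18 atoms)
goal ⊆ F2  ⇒  h_max = 2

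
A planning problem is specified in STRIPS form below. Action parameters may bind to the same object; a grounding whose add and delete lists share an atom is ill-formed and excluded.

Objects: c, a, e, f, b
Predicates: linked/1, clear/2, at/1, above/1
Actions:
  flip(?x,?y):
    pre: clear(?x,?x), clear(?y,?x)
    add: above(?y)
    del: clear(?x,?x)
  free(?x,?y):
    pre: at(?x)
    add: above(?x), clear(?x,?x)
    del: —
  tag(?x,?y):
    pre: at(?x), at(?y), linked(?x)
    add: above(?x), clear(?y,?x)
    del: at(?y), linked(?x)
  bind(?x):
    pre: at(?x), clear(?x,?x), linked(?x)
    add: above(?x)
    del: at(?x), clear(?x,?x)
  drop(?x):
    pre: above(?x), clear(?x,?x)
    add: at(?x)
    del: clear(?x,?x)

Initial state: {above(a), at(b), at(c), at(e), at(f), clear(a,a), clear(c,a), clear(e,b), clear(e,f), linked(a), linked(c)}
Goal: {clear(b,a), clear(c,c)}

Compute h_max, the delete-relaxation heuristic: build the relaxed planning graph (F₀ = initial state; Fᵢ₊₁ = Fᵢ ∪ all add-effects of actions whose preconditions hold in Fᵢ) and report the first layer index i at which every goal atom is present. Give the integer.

2

F0 = init (11 atoms)
F1 = F0 ∪ {above(b), above(c), above(e), above(f), at(a), clear(b,b), clear(b,c), clear(c,c), clear(e,c), clear(e,e), clear(f,c), clear(f,f)}  (23 atoms)
F2 = F1 ∪ {clear(a,c), clear(b,a), clear(e,a), clear(f,a)}  (27 atoms)
goal ⊆ F2  ⇒  h_max = 2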